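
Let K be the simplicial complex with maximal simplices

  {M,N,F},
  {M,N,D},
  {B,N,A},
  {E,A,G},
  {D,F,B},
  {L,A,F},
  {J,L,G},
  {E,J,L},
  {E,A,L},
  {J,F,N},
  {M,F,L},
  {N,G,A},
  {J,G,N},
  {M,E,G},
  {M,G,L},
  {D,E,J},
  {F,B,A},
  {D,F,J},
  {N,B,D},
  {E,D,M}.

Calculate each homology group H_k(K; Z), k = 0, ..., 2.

H_0 ≅ Z,  H_1 ≅ Z ⊕ Z/2,  H_2 = 0.

We work with the vertex ordering A < B < D < E < F < G < J < L < M < N. The simplices of K, each written with vertices in increasing order, are:

  0-simplices (10): A, B, D, E, F, G, J, L, M, N
  1-simplices (30): AB, AE, AF, AG, AL, AN, BD, BF, BN, DE, DF, DJ, DM, DN, EG, EJ, EL, EM, FJ, FL, FM, FN, GJ, GL, GM, GN, JL, JN, LM, MN
  2-simplices (20): ABF, ABN, AEG, AEL, AFL, AGN, BDF, BDN, DEJ, DEM, DFJ, DMN, EGM, EJL, FJN, FLM, FMN, GJL, GJN, GLM

so the chain groups are C_0 ≅ Z^10, C_1 ≅ Z^30, C_2 ≅ Z^20.

Boundary ∂_1: C_1 → C_0 sends each edge [p,q] (with p < q) to q − p. For instance
  ∂FM = M − F.
As a 10×30 matrix over Z this has rank 9, with invariant factors (1,1,1,1,1,1,1,1,1).

Boundary ∂_2: C_2 → C_1 maps a triangle to the signed sum of its edges. For instance
  ∂GLM = LM − GM + GL,
  ∂AEG = EG − AG + AE.
This gives a 30×20 integer matrix of rank 20; reducing to Smith normal form yields diagonal entries (1,1,1,1,1,1,1,1,1,1,1,1,1,1,1,1,1,1,1,2).

Computing H_k = (kernel of ∂_k) / (image of ∂_{k+1}):

  H_0: rank C_0 − rank ∂_1 = 10 − 9 = 1, and the invariant factors of ∂_1 are all 1, so H_0 ≅ Z.
  H_1: rank ker ∂_1 − rank ∂_2 = (30 − 9) − 20 = 1, and ∂_2 has invariant factor 2 > 1, so H_1 ≅ Z ⊕ Z/2.
  H_2: rank ker ∂_2 − rank ∂_3 = (20 − 20) − 0 = 0, and there is no ∂_3, so H_2 ≅ 0.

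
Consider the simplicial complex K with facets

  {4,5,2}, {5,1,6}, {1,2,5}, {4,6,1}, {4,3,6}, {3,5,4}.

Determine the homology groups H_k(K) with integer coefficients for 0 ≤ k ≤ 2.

H_0 ≅ Z,  H_1 ≅ Z,  H_2 = 0.

Fix the vertex order 1 < 2 < 3 < 4 < 5 < 6 and write every simplex with vertices in increasing order. Then dim K = 2 and the simplices of K are:

  0-simplices (6): [1], [2], [3], [4], [5], [6]
  1-simplices (12): [1,2], [1,4], [1,5], [1,6], [2,4], [2,5], [3,4], [3,5], [3,6], [4,5], [4,6], [5,6]
  2-simplices (6): [1,2,5], [1,4,6], [1,5,6], [2,4,5], [3,4,5], [3,4,6]

giving chain groups C_0 ≅ Z^6, C_1 ≅ Z^12, C_2 ≅ Z^6.

The boundary map ∂_1: C_1 → C_0 is given by ∂[p,q] = [q] − [p].
As a 6×12 matrix over Z this has rank 5, with invariant factors (1,1,1,1,1).

The boundary map ∂_2: C_2 → C_1 sends each 2-simplex [p,q,r] to [q,r] − [p,r] + [p,q]. For instance
  ∂[2,4,5] = [4,5] − [2,5] + [2,4],
  ∂[3,4,6] = [4,6] − [3,6] + [3,4].
As a 12×6 matrix over Z this has rank 6, with invariant factors (1,1,1,1,1,1).

From H_k ≅ ker(∂_k) / im(∂_{k+1}) we obtain:

  H_0: rank C_0 − rank ∂_1 = 6 − 5 = 1, and the invariant factors of ∂_1 are all 1, so H_0 = Z.
  H_1: rank ker ∂_1 − rank ∂_2 = (12 − 5) − 6 = 1, and the invariant factors of ∂_2 are all 1, so H_1 = Z.
  H_2: rank ker ∂_2 − rank ∂_3 = (6 − 6) − 0 = 0, and there is no ∂_3, so H_2 = 0.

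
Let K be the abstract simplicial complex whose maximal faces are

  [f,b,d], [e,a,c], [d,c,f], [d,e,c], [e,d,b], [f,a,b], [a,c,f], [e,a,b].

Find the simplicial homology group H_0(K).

Take the total order a < b < c < d < e < f on the vertex set. Then K (dimension 2) consists of the simplices:

  0-simplices (6): a, b, c, d, e, f
  1-simplices (12): ab, ac, ae, af, bd, be, bf, cd, ce, cf, de, df
  2-simplices (8): abe, abf, ace, acf, bde, bdf, cde, cdf

so the chain groups are C_0 ≅ Z^6, C_1 ≅ Z^12, C_2 ≅ Z^8.

∂_1: C_1 → C_0 is given by ∂[p,q] = [q] − [p]. For instance
  ∂ce = e − c.
As a 6×12 matrix over Z this has rank 5, with invariant factors (1,1,1,1,1).

∂_2: C_2 → C_1 sends each 2-simplex [p,q,r] to [q,r] − [p,r] + [p,q]. For instance
  ∂cde = de − ce + cd,
  ∂bdf = df − bf + bd.
As a 12×8 matrix over Z this has rank 7, with invariant factors (1,1,1,1,1,1,1).

Computing H_k = (kernel of ∂_k) / (image of ∂_{k+1}):

  H_0: rank C_0 − rank ∂_1 = 6 − 5 = 1, and the invariant factors of ∂_1 are all 1, so H_0 ≅ Z.

H_0 ≅ Z.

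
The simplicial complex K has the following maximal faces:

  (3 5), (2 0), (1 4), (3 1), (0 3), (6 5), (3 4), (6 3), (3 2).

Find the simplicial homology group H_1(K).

H_1 = Z^3.

Fix the vertex order 0 < 1 < 2 < 3 < 4 < 5 < 6 and write every simplex with vertices in increasing order. Then dim K = 1 and the simplices of K are:

  0-simplices (7): [0], [1], [2], [3], [4], [5], [6]
  1-simplices (9): [0,2], [0,3], [1,3], [1,4], [2,3], [3,4], [3,5], [3,6], [5,6]

so the chain groups are C_0 ≅ Z^7, C_1 ≅ Z^9.

The boundary map ∂_1: C_1 → C_0 maps an edge to its endpoints' difference, ∂[p,q] = q − p. For instance
  ∂[3,4] = [4] − [3].
The 7×9 boundary matrix has rank 6 and Smith normal form diag(1,1,1,1,1,1).

Reading off H_k = ker ∂_k / im ∂_{k+1}:

  H_1: rank ker ∂_1 − rank ∂_2 = (9 − 6) − 0 = 3, and there is no ∂_2, so H_1 = Z^3.

(K is a triangulation of a wedge of 3 circles.)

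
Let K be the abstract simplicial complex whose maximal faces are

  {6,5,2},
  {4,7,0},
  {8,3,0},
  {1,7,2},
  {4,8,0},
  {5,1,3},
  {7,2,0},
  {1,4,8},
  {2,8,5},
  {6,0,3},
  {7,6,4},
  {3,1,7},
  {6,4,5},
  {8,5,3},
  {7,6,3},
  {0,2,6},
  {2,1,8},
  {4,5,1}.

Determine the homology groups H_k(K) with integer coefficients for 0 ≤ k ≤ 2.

Fix the vertex order 0 < 1 < 2 < 3 < 4 < 5 < 6 < 7 < 8 and write every simplex with vertices in increasing order. Then dim K = 2 and the simplices of K are:

  0-simplices (9): [0], [1], [2], [3], [4], [5], [6], [7], [8]
  1-simplices (27): (27 of them)
  2-simplices (18): [0,2,6], [0,2,7], [0,3,6], [0,3,8], [0,4,7], [0,4,8], [1,2,7], [1,2,8], [1,3,5], [1,3,7], [1,4,5], [1,4,8], [2,5,6], [2,5,8], [3,5,8], [3,6,7], [4,5,6], [4,6,7]

Hence C_0 ≅ Z^9, C_1 ≅ Z^27, C_2 ≅ Z^18.

∂_1: C_1 → C_0 maps an edge to its endpoints' difference, ∂[p,q] = q − p. For instance
  ∂[2,7] = [7] − [2].
This gives a 9×27 integer matrix of rank 8; reducing to Smith normal form yields diagonal entries (1,1,1,1,1,1,1,1).

Boundary ∂_2: C_2 → C_1 maps a triangle to the signed sum of its edges. For instance
  ∂[0,4,7] = [4,7] − [0,7] + [0,4],
  ∂[0,2,6] = [2,6] − [0,6] + [0,2].
As a 27×18 matrix over Z this has rank 18, with invariant factors (1,1,1,1,1,1,1,1,1,1,1,1,1,1,1,1,1,2).

From H_k ≅ ker(∂_k) / im(∂_{k+1}) we obtain:

  H_0: rank C_0 − rank ∂_1 = 9 − 8 = 1, and the invariant factors of ∂_1 are all 1, so H_0 ≅ Z.
  H_1: rank ker ∂_1 − rank ∂_2 = (27 − 8) − 18 = 1, and ∂_2 has invariant factor 2 > 1, so H_1 ≅ Z ⊕ Z/2.
  H_2: rank ker ∂_2 − rank ∂_3 = (18 − 18) − 0 = 0, and there is no ∂_3, so H_2 ≅ 0.

(K is a triangulation of the Klein bottle.)

H_0 = Z,  H_1 = Z ⊕ Z/2,  H_2 = 0.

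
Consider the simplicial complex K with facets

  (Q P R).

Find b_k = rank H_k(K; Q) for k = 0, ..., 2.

b_0 = 1, b_1 = 0, b_2 = 0.

Fix the vertex order P < Q < R and write every simplex with vertices in increasing order. Then dim K = 2 and the simplices of K are:

  0-simplices (3): P, Q, R
  1-simplices (3): PQ, PR, QR
  2-simplices (1): PQR

Hence C_0 ≅ Z^3, C_1 ≅ Z^3, C_2 ≅ Z^1.

The boundary map ∂_1: C_1 → C_0 is given by ∂[p,q] = [q] − [p]. For instance
  ∂QR = R − Q.
This gives a 3×3 integer matrix of rank 2; reducing to Smith normal form yields diagonal entries (1,1).

Boundary ∂_2: C_2 → C_1 acts by ∂[p,q,r] = [q,r] − [p,r] + [p,q]. For instance
  ∂PQR = QR − PR + PQ.
As a 3×1 matrix over Z this has rank 1, with invariant factors (1).

Reading off H_k = ker ∂_k / im ∂_{k+1}:

  H_0: rank C_0 − rank ∂_1 = 3 − 2 = 1, and the invariant factors of ∂_1 are all 1, so H_0 ≅ Z.
  H_1: rank ker ∂_1 − rank ∂_2 = (3 − 2) − 1 = 0, and the invariant factors of ∂_2 are all 1, so H_1 ≅ 0.
  H_2: rank ker ∂_2 − rank ∂_3 = (1 − 1) − 0 = 0, and there is no ∂_3, so H_2 ≅ 0.

Hence the Betti numbers are b_0 = 1, b_1 = 0, b_2 = 0.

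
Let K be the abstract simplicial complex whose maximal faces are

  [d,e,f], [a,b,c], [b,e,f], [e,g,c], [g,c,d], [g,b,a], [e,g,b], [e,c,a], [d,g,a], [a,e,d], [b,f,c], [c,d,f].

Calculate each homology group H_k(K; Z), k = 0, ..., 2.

H_0 ≅ Z,  H_1 ≅ Z/2,  H_2 = 0.

Take the total order a < b < c < d < e < f < g on the vertex set. Then K (dimension 2) consists of the simplices:

  0-simplices (7): a, b, c, d, e, f, g
  1-simplices (18): ab, ac, ad, ae, ag, bc, be, bf, bg, cd, ce, cf, cg, de, df, dg, ef, eg
  2-simplices (12): abc, abg, ace, ade, adg, bcf, bef, beg, cdf, cdg, ceg, def

Hence C_0 ≅ Z^7, C_1 ≅ Z^18, C_2 ≅ Z^12.

The boundary map ∂_1: C_1 → C_0 is given by ∂[p,q] = [q] − [p]. For instance
  ∂bg = g − b.
This gives a 7×18 integer matrix of rank 6; reducing to Smith normal form yields diagonal entries (1,1,1,1,1,1).

Boundary ∂_2: C_2 → C_1 maps a triangle to the signed sum of its edges. For instance
  ∂ace = ce − ae + ac,
  ∂adg = dg − ag + ad.
As a 18×12 matrix over Z this has rank 12, with invariant factors (1,1,1,1,1,1,1,1,1,1,1,2).

Computing H_k = (kernel of ∂_k) / (image of ∂_{k+1}):

  H_0: rank C_0 − rank ∂_1 = 7 − 6 = 1, and the invariant factors of ∂_1 are all 1, so H_0 = Z.
  H_1: rank ker ∂_1 − rank ∂_2 = (18 − 6) − 12 = 0, and ∂_2 has invariant factor 2 > 1, so H_1 = Z/2.
  H_2: rank ker ∂_2 − rank ∂_3 = (12 − 12) − 0 = 0, and there is no ∂_3, so H_2 = 0.

As a check, the Euler characteristic is 7 − 18 + 12 = 1, which agrees with 1 − 0 + 0 = 1.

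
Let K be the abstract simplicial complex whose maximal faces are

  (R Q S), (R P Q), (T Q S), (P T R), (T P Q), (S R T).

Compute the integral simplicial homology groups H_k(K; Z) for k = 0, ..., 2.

Take the total order P < Q < R < S < T on the vertex set. Then K (dimension 2) consists of the simplices:

  0-simplices (5): P, Q, R, S, T
  1-simplices (9): PQ, PR, PT, QR, QS, QT, RS, RT, ST
  2-simplices (6): PQR, PQT, PRT, QRS, QST, RST

giving chain groups C_0 ≅ Z^5, C_1 ≅ Z^9, C_2 ≅ Z^6.

The boundary map ∂_1: C_1 → C_0 sends each edge [p,q] (with p < q) to q − p. For instance
  ∂QT = T − Q.
The 5×9 boundary matrix has rank 4 and Smith normal form diag(1,1,1,1).

Boundary ∂_2: C_2 → C_1 acts by ∂[p,q,r] = [q,r] − [p,r] + [p,q]. For instance
  ∂RST = ST − RT + RS,
  ∂PQT = QT − PT + PQ.
As a 9×6 matrix over Z this has rank 5, with invariant factors (1,1,1,1,1).

From H_k ≅ ker(∂_k) / im(∂_{k+1}) we obtain:

  H_0: rank C_0 − rank ∂_1 = 5 − 4 = 1, and the invariant factors of ∂_1 are all 1, so H_0 ≅ Z.
  H_1: rank ker ∂_1 − rank ∂_2 = (9 − 4) − 5 = 0, and the invariant factors of ∂_2 are all 1, so H_1 ≅ 0.
  H_2: rank ker ∂_2 − rank ∂_3 = (6 − 5) − 0 = 1, and there is no ∂_3, so H_2 ≅ Z.

H_0 ≅ Z,  H_1 = 0,  H_2 ≅ Z.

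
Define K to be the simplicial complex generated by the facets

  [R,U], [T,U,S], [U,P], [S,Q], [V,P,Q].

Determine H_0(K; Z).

We work with the vertex ordering P < Q < R < S < T < U < V. The simplices of K, each written with vertices in increasing order, are:

  0-simplices (7): P, Q, R, S, T, U, V
  1-simplices (9): PQ, PU, PV, QS, QV, RU, ST, SU, TU
  2-simplices (2): PQV, STU

so the chain groups are C_0 ≅ Z^7, C_1 ≅ Z^9, C_2 ≅ Z^2.

∂_1: C_1 → C_0 maps an edge to its endpoints' difference, ∂[p,q] = q − p.
This gives a 7×9 integer matrix of rank 6; reducing to Smith normal form yields diagonal entries (1,1,1,1,1,1).

∂_2: C_2 → C_1 sends each 2-simplex [p,q,r] to [q,r] − [p,r] + [p,q]. For instance
  ∂PQV = QV − PV + PQ,
  ∂STU = TU − SU + ST.
The resulting 9×2 matrix has rank 2, and its Smith normal form has invariant factors (1,1).

Reading off H_k = ker ∂_k / im ∂_{k+1}:

  H_0: rank C_0 − rank ∂_1 = 7 − 6 = 1, and the invariant factors of ∂_1 are all 1, so H_0 ≅ Z.

H_0 = Z.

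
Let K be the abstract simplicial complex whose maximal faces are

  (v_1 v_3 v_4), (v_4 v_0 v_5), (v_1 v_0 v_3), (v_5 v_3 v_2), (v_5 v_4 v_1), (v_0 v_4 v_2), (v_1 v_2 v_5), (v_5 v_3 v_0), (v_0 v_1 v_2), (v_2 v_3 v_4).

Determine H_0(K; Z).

We work with the vertex ordering v_0 < v_1 < v_2 < v_3 < v_4 < v_5. The simplices of K, each written with vertices in increasing order, are:

  0-simplices (6): [v_0], [v_1], [v_2], [v_3], [v_4], [v_5]
  1-simplices (15): (15 of them)
  2-simplices (10): [v_0,v_1,v_2], [v_0,v_1,v_3], [v_0,v_2,v_4], [v_0,v_3,v_5], [v_0,v_4,v_5], [v_1,v_2,v_5], [v_1,v_3,v_4], [v_1,v_4,v_5], [v_2,v_3,v_4], [v_2,v_3,v_5]

giving chain groups C_0 ≅ Z^6, C_1 ≅ Z^15, C_2 ≅ Z^10.

∂_1: C_1 → C_0 maps an edge to its endpoints' difference, ∂[p,q] = q − p. For instance
  ∂[v_2,v_4] = [v_4] − [v_2].
As a 6×15 matrix over Z this has rank 5, with invariant factors (1,1,1,1,1).

∂_2: C_2 → C_1 sends each 2-simplex [p,q,r] to [q,r] − [p,r] + [p,q]. For instance
  ∂[v_0,v_1,v_3] = [v_1,v_3] − [v_0,v_3] + [v_0,v_1],
  ∂[v_0,v_4,v_5] = [v_4,v_5] − [v_0,v_5] + [v_0,v_4].
As a 15×10 matrix over Z this has rank 10, with invariant factors (1,1,1,1,1,1,1,1,1,2).

Reading off H_k = ker ∂_k / im ∂_{k+1}:

  H_0: rank C_0 − rank ∂_1 = 6 − 5 = 1, and the invariant factors of ∂_1 are all 1, so H_0 = Z.

H_0 ≅ Z.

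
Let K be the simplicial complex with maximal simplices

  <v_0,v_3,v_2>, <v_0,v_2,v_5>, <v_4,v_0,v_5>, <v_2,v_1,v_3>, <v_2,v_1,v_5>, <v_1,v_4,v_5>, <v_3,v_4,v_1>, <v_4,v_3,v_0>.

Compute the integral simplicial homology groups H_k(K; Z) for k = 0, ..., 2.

We work with the vertex ordering v_0 < v_1 < v_2 < v_3 < v_4 < v_5. The simplices of K, each written with vertices in increasing order, are:

  0-simplices (6): [v_0], [v_1], [v_2], [v_3], [v_4], [v_5]
  1-simplices (12): [v_0,v_2], [v_0,v_3], [v_0,v_4], [v_0,v_5], [v_1,v_2], [v_1,v_3], [v_1,v_4], [v_1,v_5], [v_2,v_3], [v_2,v_5], [v_3,v_4], [v_4,v_5]
  2-simplices (8): [v_0,v_2,v_3], [v_0,v_2,v_5], [v_0,v_3,v_4], [v_0,v_4,v_5], [v_1,v_2,v_3], [v_1,v_2,v_5], [v_1,v_3,v_4], [v_1,v_4,v_5]

so the chain groups are C_0 ≅ Z^6, C_1 ≅ Z^12, C_2 ≅ Z^8.

∂_1: C_1 → C_0 maps an edge to its endpoints' difference, ∂[p,q] = q − p. For instance
  ∂[v_1,v_5] = [v_5] − [v_1].
This gives a 6×12 integer matrix of rank 5; reducing to Smith normal form yields diagonal entries (1,1,1,1,1).

The boundary map ∂_2: C_2 → C_1 acts by ∂[p,q,r] = [q,r] − [p,r] + [p,q]. For instance
  ∂[v_0,v_2,v_5] = [v_2,v_5] − [v_0,v_5] + [v_0,v_2],
  ∂[v_0,v_3,v_4] = [v_3,v_4] − [v_0,v_4] + [v_0,v_3].
As a 12×8 matrix over Z this has rank 7, with invariant factors (1,1,1,1,1,1,1).

From H_k ≅ ker(∂_k) / im(∂_{k+1}) we obtain:

  H_0: rank C_0 − rank ∂_1 = 6 − 5 = 1, and the invariant factors of ∂_1 are all 1, so H_0 = Z.
  H_1: rank ker ∂_1 − rank ∂_2 = (12 − 5) − 7 = 0, and the invariant factors of ∂_2 are all 1, so H_1 = 0.
  H_2: rank ker ∂_2 − rank ∂_3 = (8 − 7) − 0 = 1, and there is no ∂_3, so H_2 = Z.

As a check, the Euler characteristic is 6 − 12 + 8 = 2, which agrees with 1 − 0 + 1 = 2.

H_0 ≅ Z,  H_1 = 0,  H_2 ≅ Z.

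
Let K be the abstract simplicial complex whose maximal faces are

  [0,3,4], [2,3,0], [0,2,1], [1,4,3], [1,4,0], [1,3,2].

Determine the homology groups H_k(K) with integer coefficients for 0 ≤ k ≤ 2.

Take the total order 0 < 1 < 2 < 3 < 4 on the vertex set. Then K (dimension 2) consists of the simplices:

  0-simplices (5): [0], [1], [2], [3], [4]
  1-simplices (9): [0,1], [0,2], [0,3], [0,4], [1,2], [1,3], [1,4], [2,3], [3,4]
  2-simplices (6): [0,1,2], [0,1,4], [0,2,3], [0,3,4], [1,2,3], [1,3,4]

so the chain groups are C_0 ≅ Z^5, C_1 ≅ Z^9, C_2 ≅ Z^6.

The boundary map ∂_1: C_1 → C_0 maps an edge to its endpoints' difference, ∂[p,q] = q − p.
This gives a 5×9 integer matrix of rank 4; reducing to Smith normal form yields diagonal entries (1,1,1,1).

Boundary ∂_2: C_2 → C_1 acts by ∂[p,q,r] = [q,r] − [p,r] + [p,q]. For instance
  ∂[0,2,3] = [2,3] − [0,3] + [0,2],
  ∂[1,2,3] = [2,3] − [1,3] + [1,2].
The resulting 9×6 matrix has rank 5, and its Smith normal form has invariant factors (1,1,1,1,1).

From H_k ≅ ker(∂_k) / im(∂_{k+1}) we obtain:

  H_0: rank C_0 − rank ∂_1 = 5 − 4 = 1, and the invariant factors of ∂_1 are all 1, so H_0 ≅ Z.
  H_1: rank ker ∂_1 − rank ∂_2 = (9 − 4) − 5 = 0, and the invariant factors of ∂_2 are all 1, so H_1 ≅ 0.
  H_2: rank ker ∂_2 − rank ∂_3 = (6 − 5) − 0 = 1, and there is no ∂_3, so H_2 ≅ Z.

H_0 ≅ Z,  H_1 = 0,  H_2 ≅ Z.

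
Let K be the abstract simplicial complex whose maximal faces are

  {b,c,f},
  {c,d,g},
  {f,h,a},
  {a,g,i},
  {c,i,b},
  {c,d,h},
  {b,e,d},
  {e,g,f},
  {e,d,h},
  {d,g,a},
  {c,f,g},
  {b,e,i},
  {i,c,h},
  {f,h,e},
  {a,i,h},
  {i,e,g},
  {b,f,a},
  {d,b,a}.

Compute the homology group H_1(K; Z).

We work with the vertex ordering a < b < c < d < e < f < g < h < i. The simplices of K, each written with vertices in increasing order, are:

  0-simplices (9): a, b, c, d, e, f, g, h, i
  1-simplices (27): ab, ad, af, ag, ah, ai, bc, bd, be, bf, bi, cd, cf, cg, ch, ci, de, dg, dh, ef, eg, eh, ei, fg, fh, gi, hi
  2-simplices (18): abd, abf, adg, afh, agi, ahi, bcf, bci, bde, bei, cdg, cdh, cfg, chi, deh, efg, efh, egi

Hence C_0 ≅ Z^9, C_1 ≅ Z^27, C_2 ≅ Z^18.

The boundary map ∂_1: C_1 → C_0 is given by ∂[p,q] = [q] − [p].
As a 9×27 matrix over Z this has rank 8, with invariant factors (1,1,1,1,1,1,1,1).

The boundary map ∂_2: C_2 → C_1 acts by ∂[p,q,r] = [q,r] − [p,r] + [p,q]. For instance
  ∂deh = eh − dh + de,
  ∂bci = ci − bi + bc.
The resulting 27×18 matrix has rank 17, and its Smith normal form has invariant factors (1,1,1,1,1,1,1,1,1,1,1,1,1,1,1,1,1).

Computing H_k = (kernel of ∂_k) / (image of ∂_{k+1}):

  H_1: rank ker ∂_1 − rank ∂_2 = (27 − 8) − 17 = 2, and the invariant factors of ∂_2 are all 1, so H_1 = Z^2.

(K is a triangulation of the torus T^2.)

H_1 = Z^2.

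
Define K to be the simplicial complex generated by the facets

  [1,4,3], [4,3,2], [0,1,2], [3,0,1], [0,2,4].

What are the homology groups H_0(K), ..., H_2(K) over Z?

H_0 ≅ Z,  H_1 ≅ Z,  H_2 = 0.

We work with the vertex ordering 0 < 1 < 2 < 3 < 4. The simplices of K, each written with vertices in increasing order, are:

  0-simplices (5): [0], [1], [2], [3], [4]
  1-simplices (10): [0,1], [0,2], [0,3], [0,4], [1,2], [1,3], [1,4], [2,3], [2,4], [3,4]
  2-simplices (5): [0,1,2], [0,1,3], [0,2,4], [1,3,4], [2,3,4]

so the chain groups are C_0 ≅ Z^5, C_1 ≅ Z^10, C_2 ≅ Z^5.

The boundary map ∂_1: C_1 → C_0 sends each edge [p,q] (with p < q) to q − p. For instance
  ∂[3,4] = [4] − [3].
The 5×10 boundary matrix has rank 4 and Smith normal form diag(1,1,1,1).

The boundary map ∂_2: C_2 → C_1 sends each 2-simplex [p,q,r] to [q,r] − [p,r] + [p,q]. For instance
  ∂[0,1,2] = [1,2] − [0,2] + [0,1],
  ∂[0,2,4] = [2,4] − [0,4] + [0,2].
The 10×5 boundary matrix has rank 5 and Smith normal form diag(1,1,1,1,1).

Reading off H_k = ker ∂_k / im ∂_{k+1}:

  H_0: rank C_0 − rank ∂_1 = 5 − 4 = 1, and the invariant factors of ∂_1 are all 1, so H_0 = Z.
  H_1: rank ker ∂_1 − rank ∂_2 = (10 − 4) − 5 = 1, and the invariant factors of ∂_2 are all 1, so H_1 = Z.
  H_2: rank ker ∂_2 − rank ∂_3 = (5 − 5) − 0 = 0, and there is no ∂_3, so H_2 = 0.

As a check, the Euler characteristic is 5 − 10 + 5 = 0, which agrees with 1 − 1 + 0 = 0.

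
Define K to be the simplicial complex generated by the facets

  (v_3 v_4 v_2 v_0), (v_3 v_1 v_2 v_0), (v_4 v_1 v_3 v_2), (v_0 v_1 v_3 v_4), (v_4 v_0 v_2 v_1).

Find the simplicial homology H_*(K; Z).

H_0 ≅ Z,  H_1 = 0,  H_2 = 0,  H_3 ≅ Z.

Order the vertices as v_0 < v_1 < v_2 < v_3 < v_4. Listing each simplex with vertices in this order, K has dimension 3 with simplices:

  0-simplices (5): [v_0], [v_1], [v_2], [v_3], [v_4]
  1-simplices (10): [v_0,v_1], [v_0,v_2], [v_0,v_3], [v_0,v_4], [v_1,v_2], [v_1,v_3], [v_1,v_4], [v_2,v_3], [v_2,v_4], [v_3,v_4]
  2-simplices (10): [v_0,v_1,v_2], [v_0,v_1,v_3], [v_0,v_1,v_4], [v_0,v_2,v_3], [v_0,v_2,v_4], [v_0,v_3,v_4], [v_1,v_2,v_3], [v_1,v_2,v_4], [v_1,v_3,v_4], [v_2,v_3,v_4]
  3-simplices (5): [v_0,v_1,v_2,v_3], [v_0,v_1,v_2,v_4], [v_0,v_1,v_3,v_4], [v_0,v_2,v_3,v_4], [v_1,v_2,v_3,v_4]

giving chain groups C_0 ≅ Z^5, C_1 ≅ Z^10, C_2 ≅ Z^10, C_3 ≅ Z^5.

Boundary ∂_1: C_1 → C_0 sends each edge [p,q] (with p < q) to q − p. For instance
  ∂[v_2,v_4] = [v_4] − [v_2].
As a 5×10 matrix over Z this has rank 4, with invariant factors (1,1,1,1).

The boundary map ∂_2: C_2 → C_1 acts by ∂[p,q,r] = [q,r] − [p,r] + [p,q]. For instance
  ∂[v_0,v_2,v_3] = [v_2,v_3] − [v_0,v_3] + [v_0,v_2],
  ∂[v_2,v_3,v_4] = [v_3,v_4] − [v_2,v_4] + [v_2,v_3].
This gives a 10×10 integer matrix of rank 6; reducing to Smith normal form yields diagonal entries (1,1,1,1,1,1).

∂_3: C_3 → C_2 sends each 3-simplex σ to the alternating sum Σ_i (−1)^i (σ with its i-th vertex removed). For instance
  ∂[v_0,v_1,v_2,v_3] = [v_1,v_2,v_3] − [v_0,v_2,v_3] + [v_0,v_1,v_3] − [v_0,v_1,v_2],
  ∂[v_0,v_1,v_2,v_4] = [v_1,v_2,v_4] − [v_0,v_2,v_4] + [v_0,v_1,v_4] − [v_0,v_1,v_2].
The 10×5 boundary matrix has rank 4 and Smith normal form diag(1,1,1,1).

From H_k ≅ ker(∂_k) / im(∂_{k+1}) we obtain:

  H_0: rank C_0 − rank ∂_1 = 5 − 4 = 1, and the invariant factors of ∂_1 are all 1, so H_0 ≅ Z.
  H_1: rank ker ∂_1 − rank ∂_2 = (10 − 4) − 6 = 0, and the invariant factors of ∂_2 are all 1, so H_1 ≅ 0.
  H_2: rank ker ∂_2 − rank ∂_3 = (10 − 6) − 4 = 0, and the invariant factors of ∂_3 are all 1, so H_2 ≅ 0.
  H_3: rank ker ∂_3 − rank ∂_4 = (5 − 4) − 0 = 1, and there is no ∂_4, so H_3 ≅ Z.

As a check, the Euler characteristic is 5 − 10 + 10 − 5 = 0, which agrees with 1 − 0 + 0 − 1 = 0.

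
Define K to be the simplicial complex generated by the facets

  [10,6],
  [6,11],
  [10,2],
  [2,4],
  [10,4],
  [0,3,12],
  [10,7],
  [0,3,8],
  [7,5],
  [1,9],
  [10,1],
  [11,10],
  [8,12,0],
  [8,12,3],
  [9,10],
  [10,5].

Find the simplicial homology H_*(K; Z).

Take the total order 0 < 1 < 2 < 3 < 4 < 5 < 6 < 7 < 8 < 9 < 10 < 11 < 12 on the vertex set. Then K (dimension 2) consists of the simplices:

  0-simplices (13): [0], [1], [2], [3], [4], [5], [6], [7], [8], [9], [10], [11], [12]
  1-simplices (18): [0,3], [0,8], [0,12], [1,9], [1,10], [2,4], [2,10], [3,8], [3,12], [4,10], [5,7], [5,10], [6,10], [6,11], [7,10], [8,12], [9,10], [10,11]
  2-simplices (4): [0,3,8], [0,3,12], [0,8,12], [3,8,12]

giving chain groups C_0 ≅ Z^13, C_1 ≅ Z^18, C_2 ≅ Z^4.

The boundary map ∂_1: C_1 → C_0 is given by ∂[p,q] = [q] − [p]. For instance
  ∂[3,12] = [12] − [3].
This gives a 13×18 integer matrix of rank 11; reducing to Smith normal form yields diagonal entries (1,1,1,1,1,1,1,1,1,1,1).

∂_2: C_2 → C_1 acts by ∂[p,q,r] = [q,r] − [p,r] + [p,q]. For instance
  ∂[0,3,8] = [3,8] − [0,8] + [0,3],
  ∂[0,8,12] = [8,12] − [0,12] + [0,8].
This gives a 18×4 integer matrix of rank 3; reducing to Smith normal form yields diagonal entries (1,1,1).

From H_k ≅ ker(∂_k) / im(∂_{k+1}) we obtain:

  H_0: rank C_0 − rank ∂_1 = 13 − 11 = 2, and the invariant factors of ∂_1 are all 1, so H_0 ≅ Z^2.
  H_1: rank ker ∂_1 − rank ∂_2 = (18 − 11) − 3 = 4, and the invariant factors of ∂_2 are all 1, so H_1 ≅ Z^4.
  H_2: rank ker ∂_2 − rank ∂_3 = (4 − 3) − 0 = 1, and there is no ∂_3, so H_2 ≅ Z.

(K is a triangulation of the disjoint union of the 2-sphere S^2 and a wedge of 4 circles.)

H_0 ≅ Z^2,  H_1 ≅ Z^4,  H_2 ≅ Z.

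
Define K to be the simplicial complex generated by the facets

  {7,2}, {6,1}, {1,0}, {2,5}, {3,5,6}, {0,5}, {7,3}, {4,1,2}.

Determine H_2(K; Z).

H_2 ≅ 0.

Take the total order 0 < 1 < 2 < 3 < 4 < 5 < 6 < 7 on the vertex set. Then K (dimension 2) consists of the simplices:

  0-simplices (8): [0], [1], [2], [3], [4], [5], [6], [7]
  1-simplices (12): [0,1], [0,5], [1,2], [1,4], [1,6], [2,4], [2,5], [2,7], [3,5], [3,6], [3,7], [5,6]
  2-simplices (2): [1,2,4], [3,5,6]

Hence C_0 ≅ Z^8, C_1 ≅ Z^12, C_2 ≅ Z^2.

Boundary ∂_1: C_1 → C_0 maps an edge to its endpoints' difference, ∂[p,q] = q − p.
The 8×12 boundary matrix has rank 7 and Smith normal form diag(1,1,1,1,1,1,1).

∂_2: C_2 → C_1 sends each 2-simplex [p,q,r] to [q,r] − [p,r] + [p,q]. For instance
  ∂[3,5,6] = [5,6] − [3,6] + [3,5],
  ∂[1,2,4] = [2,4] − [1,4] + [1,2].
The resulting 12×2 matrix has rank 2, and its Smith normal form has invariant factors (1,1).

Now H_k = ker ∂_k / im ∂_{k+1}, so:

  H_2: rank ker ∂_2 − rank ∂_3 = (2 − 2) − 0 = 0, and there is no ∂_3, so H_2 = 0.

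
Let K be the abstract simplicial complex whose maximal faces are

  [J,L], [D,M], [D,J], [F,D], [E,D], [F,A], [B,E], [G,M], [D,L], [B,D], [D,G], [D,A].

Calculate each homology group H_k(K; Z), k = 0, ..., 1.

Take the total order A < B < D < E < F < G < J < L < M on the vertex set. Then K (dimension 1) consists of the simplices:

  0-simplices (9): A, B, D, E, F, G, J, L, M
  1-simplices (12): AD, AF, BD, BE, DE, DF, DG, DJ, DL, DM, GM, JL

so the chain groups are C_0 ≅ Z^9, C_1 ≅ Z^12.

The boundary map ∂_1: C_1 → C_0 sends each edge [p,q] (with p < q) to q − p.
This gives a 9×12 integer matrix of rank 8; reducing to Smith normal form yields diagonal entries (1,1,1,1,1,1,1,1).

Now H_k = ker ∂_k / im ∂_{k+1}, so:

  H_0: rank C_0 − rank ∂_1 = 9 − 8 = 1, and the invariant factors of ∂_1 are all 1, so H_0 = Z.
  H_1: rank ker ∂_1 − rank ∂_2 = (12 − 8) − 0 = 4, and there is no ∂_2, so H_1 = Z^4.

As a check, the Euler characteristic is 9 − 12 = -3, which agrees with 1 − 4 = -3.
(K is a triangulation of a wedge of 4 circles.)

H_0 = Z,  H_1 = Z^4.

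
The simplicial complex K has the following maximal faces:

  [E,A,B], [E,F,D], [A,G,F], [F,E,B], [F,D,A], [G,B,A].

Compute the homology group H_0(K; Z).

We work with the vertex ordering A < B < D < E < F < G. The simplices of K, each written with vertices in increasing order, are:

  0-simplices (6): A, B, D, E, F, G
  1-simplices (12): AB, AD, AE, AF, AG, BE, BF, BG, DE, DF, EF, FG
  2-simplices (6): ABE, ABG, ADF, AFG, BEF, DEF

Hence C_0 ≅ Z^6, C_1 ≅ Z^12, C_2 ≅ Z^6.

The boundary map ∂_1: C_1 → C_0 sends each edge [p,q] (with p < q) to q − p.
The 6×12 boundary matrix has rank 5 and Smith normal form diag(1,1,1,1,1).

The boundary map ∂_2: C_2 → C_1 sends each 2-simplex [p,q,r] to [q,r] − [p,r] + [p,q]. For instance
  ∂ABG = BG − AG + AB,
  ∂AFG = FG − AG + AF.
The resulting 12×6 matrix has rank 6, and its Smith normal form has invariant factors (1,1,1,1,1,1).

From H_k ≅ ker(∂_k) / im(∂_{k+1}) we obtain:

  H_0: rank C_0 − rank ∂_1 = 6 − 5 = 1, and the invariant factors of ∂_1 are all 1, so H_0 = Z.

(K is a triangulation of the cylinder S^1 x I.)

H_0 ≅ Z.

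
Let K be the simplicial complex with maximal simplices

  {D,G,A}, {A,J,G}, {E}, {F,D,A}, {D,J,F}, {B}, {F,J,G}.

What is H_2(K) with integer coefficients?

H_2 ≅ 0.

K has 7 vertices, 10 edges, 5 triangles.
rank ∂_2 = 5, rank ∂_3 = 0 ⇒ b_2 = 5 − 5 − 0 = 0. So H_2 ≅ 0.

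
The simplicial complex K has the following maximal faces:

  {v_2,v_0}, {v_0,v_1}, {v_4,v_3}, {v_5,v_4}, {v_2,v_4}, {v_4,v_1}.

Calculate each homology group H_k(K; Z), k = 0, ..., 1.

H_0 = Z,  H_1 = Z.

K has 6 vertices, 6 edges.
rank ∂_0 = 0, rank ∂_1 = 5 ⇒ b_0 = 6 − 0 − 5 = 1; all invariant factors of ∂_1 are 1 so no torsion. So H_0 ≅ Z.
rank ∂_1 = 5, rank ∂_2 = 0 ⇒ b_1 = 6 − 5 − 0 = 1. So H_1 ≅ Z.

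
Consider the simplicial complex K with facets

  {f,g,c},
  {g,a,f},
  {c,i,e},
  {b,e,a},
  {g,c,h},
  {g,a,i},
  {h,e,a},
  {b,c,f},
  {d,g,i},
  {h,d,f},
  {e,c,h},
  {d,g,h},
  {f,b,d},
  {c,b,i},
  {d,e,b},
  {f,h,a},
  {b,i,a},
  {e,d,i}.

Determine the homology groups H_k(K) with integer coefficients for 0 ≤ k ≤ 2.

Fix the vertex order a < b < c < d < e < f < g < h < i and write every simplex with vertices in increasing order. Then dim K = 2 and the simplices of K are:

  0-simplices (9): a, b, c, d, e, f, g, h, i
  1-simplices (27): ab, ae, af, ag, ah, ai, bc, bd, be, bf, bi, ce, cf, cg, ch, ci, de, df, dg, dh, di, eh, ei, fg, fh, gh, gi
  2-simplices (18): abe, abi, aeh, afg, afh, agi, bcf, bci, bde, bdf, ceh, cei, cfg, cgh, dei, dfh, dgh, dgi

Hence C_0 ≅ Z^9, C_1 ≅ Z^27, C_2 ≅ Z^18.

The boundary map ∂_1: C_1 → C_0 is given by ∂[p,q] = [q] − [p]. For instance
  ∂ae = e − a.
The 9×27 boundary matrix has rank 8 and Smith normal form diag(1,1,1,1,1,1,1,1).

∂_2: C_2 → C_1 maps a triangle to the signed sum of its edges. For instance
  ∂dfh = fh − dh + df,
  ∂agi = gi − ai + ag.
This gives a 27×18 integer matrix of rank 18; reducing to Smith normal form yields diagonal entries (1,1,1,1,1,1,1,1,1,1,1,1,1,1,1,1,1,2).

From H_k ≅ ker(∂_k) / im(∂_{k+1}) we obtain:

  H_0: rank C_0 − rank ∂_1 = 9 − 8 = 1, and the invariant factors of ∂_1 are all 1, so H_0 ≅ Z.
  H_1: rank ker ∂_1 − rank ∂_2 = (27 − 8) − 18 = 1, and ∂_2 has invariant factor 2 > 1, so H_1 ≅ Z ⊕ Z/2.
  H_2: rank ker ∂_2 − rank ∂_3 = (18 − 18) − 0 = 0, and there is no ∂_3, so H_2 ≅ 0.

As a check, the Euler characteristic is 9 − 27 + 18 = 0, which agrees with 1 − 1 + 0 = 0.
(K is a triangulation of the Klein bottle.)

H_0 = Z,  H_1 = Z ⊕ Z/2,  H_2 = 0.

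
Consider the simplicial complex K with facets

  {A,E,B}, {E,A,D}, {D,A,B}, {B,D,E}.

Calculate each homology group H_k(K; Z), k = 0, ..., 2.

H_0 = Z,  H_1 = 0,  H_2 = Z.

Order the vertices as A < B < D < E. Listing each simplex with vertices in this order, K has dimension 2 with simplices:

  0-simplices (4): A, B, D, E
  1-simplices (6): AB, AD, AE, BD, BE, DE
  2-simplices (4): ABD, ABE, ADE, BDE

so the chain groups are C_0 ≅ Z^4, C_1 ≅ Z^6, C_2 ≅ Z^4.

∂_1: C_1 → C_0 maps an edge to its endpoints' difference, ∂[p,q] = q − p. For instance
  ∂AE = E − A.
The 4×6 boundary matrix has rank 3 and Smith normal form diag(1,1,1).

Boundary ∂_2: C_2 → C_1 maps a triangle to the signed sum of its edges. For instance
  ∂ABD = BD − AD + AB,
  ∂ABE = BE − AE + AB.
As a 6×4 matrix over Z this has rank 3, with invariant factors (1,1,1).

Computing H_k = (kernel of ∂_k) / (image of ∂_{k+1}):

  H_0: rank C_0 − rank ∂_1 = 4 − 3 = 1, and the invariant factors of ∂_1 are all 1, so H_0 ≅ Z.
  H_1: rank ker ∂_1 − rank ∂_2 = (6 − 3) − 3 = 0, and the invariant factors of ∂_2 are all 1, so H_1 ≅ 0.
  H_2: rank ker ∂_2 − rank ∂_3 = (4 − 3) − 0 = 1, and there is no ∂_3, so H_2 ≅ Z.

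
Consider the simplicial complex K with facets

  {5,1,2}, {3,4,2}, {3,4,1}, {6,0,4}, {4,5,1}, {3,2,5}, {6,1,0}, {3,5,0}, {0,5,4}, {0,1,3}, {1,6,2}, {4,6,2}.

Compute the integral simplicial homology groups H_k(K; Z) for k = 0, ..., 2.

Fix the vertex order 0 < 1 < 2 < 3 < 4 < 5 < 6 and write every simplex with vertices in increasing order. Then dim K = 2 and the simplices of K are:

  0-simplices (7): [0], [1], [2], [3], [4], [5], [6]
  1-simplices (18): [0,1], [0,3], [0,4], [0,5], [0,6], [1,2], [1,3], [1,4], [1,5], [1,6], [2,3], [2,4], [2,5], [2,6], [3,4], [3,5], [4,5], [4,6]
  2-simplices (12): [0,1,3], [0,1,6], [0,3,5], [0,4,5], [0,4,6], [1,2,5], [1,2,6], [1,3,4], [1,4,5], [2,3,4], [2,3,5], [2,4,6]

so the chain groups are C_0 ≅ Z^7, C_1 ≅ Z^18, C_2 ≅ Z^12.

The boundary map ∂_1: C_1 → C_0 maps an edge to its endpoints' difference, ∂[p,q] = q − p.
The 7×18 boundary matrix has rank 6 and Smith normal form diag(1,1,1,1,1,1).

Boundary ∂_2: C_2 → C_1 sends each 2-simplex [p,q,r] to [q,r] − [p,r] + [p,q]. For instance
  ∂[0,4,5] = [4,5] − [0,5] + [0,4],
  ∂[1,3,4] = [3,4] − [1,4] + [1,3].
The 18×12 boundary matrix has rank 12 and Smith normal form diag(1,1,1,1,1,1,1,1,1,1,1,2).

Computing H_k = (kernel of ∂_k) / (image of ∂_{k+1}):

  H_0: rank C_0 − rank ∂_1 = 7 − 6 = 1, and the invariant factors of ∂_1 are all 1, so H_0 ≅ Z.
  H_1: rank ker ∂_1 − rank ∂_2 = (18 − 6) − 12 = 0, and ∂_2 has invariant factor 2 > 1, so H_1 ≅ Z/2Z.
  H_2: rank ker ∂_2 − rank ∂_3 = (12 − 12) − 0 = 0, and there is no ∂_3, so H_2 ≅ 0.

(K is a triangulation of the real projective plane RP^2.)

H_0 = Z,  H_1 = Z/2Z,  H_2 = 0.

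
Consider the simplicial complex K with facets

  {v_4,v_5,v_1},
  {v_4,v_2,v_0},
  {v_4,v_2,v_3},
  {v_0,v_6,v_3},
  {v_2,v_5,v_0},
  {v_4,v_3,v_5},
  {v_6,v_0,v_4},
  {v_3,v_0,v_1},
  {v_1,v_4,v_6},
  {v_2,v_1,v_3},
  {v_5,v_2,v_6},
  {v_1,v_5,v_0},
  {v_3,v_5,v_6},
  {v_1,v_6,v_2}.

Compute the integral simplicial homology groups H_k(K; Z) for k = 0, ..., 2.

K has 7 vertices, 21 edges, 14 triangles.
rank ∂_0 = 0, rank ∂_1 = 6 ⇒ b_0 = 7 − 0 − 6 = 1; all invariant factors of ∂_1 are 1 so no torsion. So H_0 ≅ Z.
rank ∂_1 = 6, rank ∂_2 = 13 ⇒ b_1 = 21 − 6 − 13 = 2; all invariant factors of ∂_2 are 1 so no torsion. So H_1 ≅ Z^2.
rank ∂_2 = 13, rank ∂_3 = 0 ⇒ b_2 = 14 − 13 − 0 = 1. So H_2 ≅ Z.

H_0 = Z,  H_1 = Z^2,  H_2 = Z.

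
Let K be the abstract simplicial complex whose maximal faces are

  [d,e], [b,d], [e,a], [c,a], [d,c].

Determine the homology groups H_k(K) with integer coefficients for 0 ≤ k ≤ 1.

H_0 ≅ Z,  H_1 ≅ Z.

Order the vertices as a < b < c < d < e. Listing each simplex with vertices in this order, K has dimension 1 with simplices:

  0-simplices (5): a, b, c, d, e
  1-simplices (5): ac, ae, bd, cd, de

giving chain groups C_0 ≅ Z^5, C_1 ≅ Z^5.

Boundary ∂_1: C_1 → C_0 sends each edge [p,q] (with p < q) to q − p.
The 5×5 boundary matrix has rank 4 and Smith normal form diag(1,1,1,1).

From H_k ≅ ker(∂_k) / im(∂_{k+1}) we obtain:

  H_0: rank C_0 − rank ∂_1 = 5 − 4 = 1, and the invariant factors of ∂_1 are all 1, so H_0 = Z.
  H_1: rank ker ∂_1 − rank ∂_2 = (5 − 4) − 0 = 1, and there is no ∂_2, so H_1 = Z.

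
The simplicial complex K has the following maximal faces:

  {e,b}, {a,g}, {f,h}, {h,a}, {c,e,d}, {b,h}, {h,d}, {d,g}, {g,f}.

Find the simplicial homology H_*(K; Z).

Order the vertices as a < b < c < d < e < f < g < h. Listing each simplex with vertices in this order, K has dimension 2 with simplices:

  0-simplices (8): a, b, c, d, e, f, g, h
  1-simplices (11): ag, ah, be, bh, cd, ce, de, dg, dh, fg, fh
  2-simplices (1): cde

Hence C_0 ≅ Z^8, C_1 ≅ Z^11, C_2 ≅ Z^1.

Boundary ∂_1: C_1 → C_0 sends each edge [p,q] (with p < q) to q − p.
The resulting 8×11 matrix has rank 7, and its Smith normal form has invariant factors (1,1,1,1,1,1,1).

∂_2: C_2 → C_1 maps a triangle to the signed sum of its edges. For instance
  ∂cde = de − ce + cd.
The 11×1 boundary matrix has rank 1 and Smith normal form diag(1).

Computing H_k = (kernel of ∂_k) / (image of ∂_{k+1}):

  H_0: rank C_0 − rank ∂_1 = 8 − 7 = 1, and the invariant factors of ∂_1 are all 1, so H_0 = Z.
  H_1: rank ker ∂_1 − rank ∂_2 = (11 − 7) − 1 = 3, and the invariant factors of ∂_2 are all 1, so H_1 = Z^3.
  H_2: rank ker ∂_2 − rank ∂_3 = (1 − 1) − 0 = 0, and there is no ∂_3, so H_2 = 0.

H_0 ≅ Z,  H_1 ≅ Z^3,  H_2 = 0.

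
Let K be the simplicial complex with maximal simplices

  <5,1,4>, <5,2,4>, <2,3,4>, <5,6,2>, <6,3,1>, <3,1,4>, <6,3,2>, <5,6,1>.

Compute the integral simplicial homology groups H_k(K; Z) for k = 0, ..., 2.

Fix the vertex order 1 < 2 < 3 < 4 < 5 < 6 and write every simplex with vertices in increasing order. Then dim K = 2 and the simplices of K are:

  0-simplices (6): [1], [2], [3], [4], [5], [6]
  1-simplices (12): [1,3], [1,4], [1,5], [1,6], [2,3], [2,4], [2,5], [2,6], [3,4], [3,6], [4,5], [5,6]
  2-simplices (8): [1,3,4], [1,3,6], [1,4,5], [1,5,6], [2,3,4], [2,3,6], [2,4,5], [2,5,6]

so the chain groups are C_0 ≅ Z^6, C_1 ≅ Z^12, C_2 ≅ Z^8.

∂_1: C_1 → C_0 maps an edge to its endpoints' difference, ∂[p,q] = q − p. For instance
  ∂[1,4] = [4] − [1].
The 6×12 boundary matrix has rank 5 and Smith normal form diag(1,1,1,1,1).

Boundary ∂_2: C_2 → C_1 acts by ∂[p,q,r] = [q,r] − [p,r] + [p,q]. For instance
  ∂[2,3,6] = [3,6] − [2,6] + [2,3],
  ∂[2,5,6] = [5,6] − [2,6] + [2,5].
The 12×8 boundary matrix has rank 7 and Smith normal form diag(1,1,1,1,1,1,1).

Computing H_k = (kernel of ∂_k) / (image of ∂_{k+1}):

  H_0: rank C_0 − rank ∂_1 = 6 − 5 = 1, and the invariant factors of ∂_1 are all 1, so H_0 ≅ Z.
  H_1: rank ker ∂_1 − rank ∂_2 = (12 − 5) − 7 = 0, and the invariant factors of ∂_2 are all 1, so H_1 ≅ 0.
  H_2: rank ker ∂_2 − rank ∂_3 = (8 − 7) − 0 = 1, and there is no ∂_3, so H_2 ≅ Z.

(K is a triangulation of the 2-sphere S^2.)

H_0 ≅ Z,  H_1 = 0,  H_2 ≅ Z.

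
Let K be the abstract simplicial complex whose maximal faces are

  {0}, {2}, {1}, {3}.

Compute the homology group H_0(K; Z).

H_0 = Z^4.

Fix the vertex order 0 < 1 < 2 < 3 and write every simplex with vertices in increasing order. Then dim K = 0 and the simplices of K are:

  0-simplices (4): [0], [1], [2], [3]

Hence C_0 ≅ Z^4.

Now H_k = ker ∂_k / im ∂_{k+1}, so:

  H_0: rank C_0 − rank ∂_1 = 4 − 0 = 4, and there is no ∂_1, so H_0 = Z^4.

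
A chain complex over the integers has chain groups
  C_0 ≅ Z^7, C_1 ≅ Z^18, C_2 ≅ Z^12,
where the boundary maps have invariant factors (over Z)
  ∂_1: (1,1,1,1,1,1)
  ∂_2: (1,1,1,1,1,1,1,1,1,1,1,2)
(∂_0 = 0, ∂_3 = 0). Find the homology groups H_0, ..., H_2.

H_0: b_0 = 7 − 0 − 6 = 1; torsion from ∂_1 factors > 1: none. So H_0 = Z.
H_1: b_1 = 18 − 6 − 12 = 0; torsion from ∂_2 factors > 1: [2]. So H_1 = Z_2.
H_2: b_2 = 12 − 12 − 0 = 0; torsion from ∂_3 factors > 1: none. So H_2 = 0.

H_0 = Z,  H_1 = Z_2,  H_2 = 0.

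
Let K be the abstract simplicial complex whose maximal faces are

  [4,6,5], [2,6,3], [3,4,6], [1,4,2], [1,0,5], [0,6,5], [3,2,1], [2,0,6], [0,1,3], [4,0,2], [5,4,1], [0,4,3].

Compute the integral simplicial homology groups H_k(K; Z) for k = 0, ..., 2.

H_0 = Z,  H_1 = Z/2,  H_2 = 0.

Order the vertices as 0 < 1 < 2 < 3 < 4 < 5 < 6. Listing each simplex with vertices in this order, K has dimension 2 with simplices:

  0-simplices (7): [0], [1], [2], [3], [4], [5], [6]
  1-simplices (18): [0,1], [0,2], [0,3], [0,4], [0,5], [0,6], [1,2], [1,3], [1,4], [1,5], [2,3], [2,4], [2,6], [3,4], [3,6], [4,5], [4,6], [5,6]
  2-simplices (12): [0,1,3], [0,1,5], [0,2,4], [0,2,6], [0,3,4], [0,5,6], [1,2,3], [1,2,4], [1,4,5], [2,3,6], [3,4,6], [4,5,6]

so the chain groups are C_0 ≅ Z^7, C_1 ≅ Z^18, C_2 ≅ Z^12.

Boundary ∂_1: C_1 → C_0 maps an edge to its endpoints' difference, ∂[p,q] = q − p. For instance
  ∂[0,3] = [3] − [0].
This gives a 7×18 integer matrix of rank 6; reducing to Smith normal form yields diagonal entries (1,1,1,1,1,1).

∂_2: C_2 → C_1 acts by ∂[p,q,r] = [q,r] − [p,r] + [p,q]. For instance
  ∂[4,5,6] = [5,6] − [4,6] + [4,5],
  ∂[0,2,6] = [2,6] − [0,6] + [0,2].
The 18×12 boundary matrix has rank 12 and Smith normal form diag(1,1,1,1,1,1,1,1,1,1,1,2).

From H_k ≅ ker(∂_k) / im(∂_{k+1}) we obtain:

  H_0: rank C_0 − rank ∂_1 = 7 − 6 = 1, and the invariant factors of ∂_1 are all 1, so H_0 = Z.
  H_1: rank ker ∂_1 − rank ∂_2 = (18 − 6) − 12 = 0, and ∂_2 has invariant factor 2 > 1, so H_1 = Z/2.
  H_2: rank ker ∂_2 − rank ∂_3 = (12 − 12) − 0 = 0, and there is no ∂_3, so H_2 = 0.

As a check, the Euler characteristic is 7 − 18 + 12 = 1, which agrees with 1 − 0 + 0 = 1.
(K is a triangulation of the real projective plane RP^2.)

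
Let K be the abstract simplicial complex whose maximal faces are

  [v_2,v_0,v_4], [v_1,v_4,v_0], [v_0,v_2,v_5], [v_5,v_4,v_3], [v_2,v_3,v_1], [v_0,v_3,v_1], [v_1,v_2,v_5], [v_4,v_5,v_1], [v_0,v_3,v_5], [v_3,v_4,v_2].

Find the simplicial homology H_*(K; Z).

Fix the vertex order v_0 < v_1 < v_2 < v_3 < v_4 < v_5 and write every simplex with vertices in increasing order. Then dim K = 2 and the simplices of K are:

  0-simplices (6): [v_0], [v_1], [v_2], [v_3], [v_4], [v_5]
  1-simplices (15): (15 of them)
  2-simplices (10): [v_0,v_1,v_3], [v_0,v_1,v_4], [v_0,v_2,v_4], [v_0,v_2,v_5], [v_0,v_3,v_5], [v_1,v_2,v_3], [v_1,v_2,v_5], [v_1,v_4,v_5], [v_2,v_3,v_4], [v_3,v_4,v_5]

giving chain groups C_0 ≅ Z^6, C_1 ≅ Z^15, C_2 ≅ Z^10.

Boundary ∂_1: C_1 → C_0 maps an edge to its endpoints' difference, ∂[p,q] = q − p. For instance
  ∂[v_3,v_5] = [v_5] − [v_3].
This gives a 6×15 integer matrix of rank 5; reducing to Smith normal form yields diagonal entries (1,1,1,1,1).

Boundary ∂_2: C_2 → C_1 acts by ∂[p,q,r] = [q,r] − [p,r] + [p,q]. For instance
  ∂[v_1,v_2,v_3] = [v_2,v_3] − [v_1,v_3] + [v_1,v_2],
  ∂[v_0,v_1,v_4] = [v_1,v_4] − [v_0,v_4] + [v_0,v_1].
The 15×10 boundary matrix has rank 10 and Smith normal form diag(1,1,1,1,1,1,1,1,1,2).

Computing H_k = (kernel of ∂_k) / (image of ∂_{k+1}):

  H_0: rank C_0 − rank ∂_1 = 6 − 5 = 1, and the invariant factors of ∂_1 are all 1, so H_0 ≅ Z.
  H_1: rank ker ∂_1 − rank ∂_2 = (15 − 5) − 10 = 0, and ∂_2 has invariant factor 2 > 1, so H_1 ≅ Z/2.
  H_2: rank ker ∂_2 − rank ∂_3 = (10 − 10) − 0 = 0, and there is no ∂_3, so H_2 ≅ 0.

(K is a triangulation of the real projective plane RP^2.)

H_0 = Z,  H_1 = Z/2,  H_2 = 0.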